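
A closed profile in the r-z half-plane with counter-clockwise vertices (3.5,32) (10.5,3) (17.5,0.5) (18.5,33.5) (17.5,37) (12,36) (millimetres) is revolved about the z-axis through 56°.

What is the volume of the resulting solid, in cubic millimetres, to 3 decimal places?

Volume = 4547.281 mm³

Profile (r,z), 6 vertices: (3.5,32) (10.5,3) (17.5,0.5) (18.5,33.5) (17.5,37) (12,36)
edge 0: (3.5,32)→(10.5,3)  cross = 3.5·3 − 10.5·32 = -325.5000; (r_i+r_j)·cross = 14·-325.5000 = -4557.0000
edge 1: (10.5,3)→(17.5,0.5)  cross = 10.5·0.5 − 17.5·3 = -47.2500; (r_i+r_j)·cross = 28·-47.2500 = -1323.0000
edge 2: (17.5,0.5)→(18.5,33.5)  cross = 17.5·33.5 − 18.5·0.5 = 577.0000; (r_i+r_j)·cross = 36·577.0000 = 20772.0000
edge 3: (18.5,33.5)→(17.5,37)  cross = 18.5·37 − 17.5·33.5 = 98.2500; (r_i+r_j)·cross = 36·98.2500 = 3537.0000
edge 4: (17.5,37)→(12,36)  cross = 17.5·36 − 12·37 = 186.0000; (r_i+r_j)·cross = 29.5·186.0000 = 5487.0000
edge 5: (12,36)→(3.5,32)  cross = 12·32 − 3.5·36 = 258.0000; (r_i+r_j)·cross = 15.5·258.0000 = 3999.0000
Σcross = 746.5000 → A = |Σcross|/2 = 373.2500 mm²
Σ(r_i+r_j)·cross = 27915.0000 → first moment M = |Σ|/6 = 4652.5000
R_c = M/A = 4652.5000/373.2500 = 12.4648 mm
θ = 56° = 0.977384 rad
V = θ·R_c·A = 0.977384·12.4648·373.2500 = 4547.281 mm³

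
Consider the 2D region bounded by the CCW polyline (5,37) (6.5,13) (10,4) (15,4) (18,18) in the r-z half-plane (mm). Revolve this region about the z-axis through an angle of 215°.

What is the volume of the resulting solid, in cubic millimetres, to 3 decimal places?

Profile (r,z), 5 vertices: (5,37) (6.5,13) (10,4) (15,4) (18,18)
edge 0: (5,37)→(6.5,13)  cross = 5·13 − 6.5·37 = -175.5000; (r_i+r_j)·cross = 11.5·-175.5000 = -2018.2500
edge 1: (6.5,13)→(10,4)  cross = 6.5·4 − 10·13 = -104.0000; (r_i+r_j)·cross = 16.5·-104.0000 = -1716.0000
edge 2: (10,4)→(15,4)  cross = 10·4 − 15·4 = -20.0000; (r_i+r_j)·cross = 25·-20.0000 = -500.0000
edge 3: (15,4)→(18,18)  cross = 15·18 − 18·4 = 198.0000; (r_i+r_j)·cross = 33·198.0000 = 6534.0000
edge 4: (18,18)→(5,37)  cross = 18·37 − 5·18 = 576.0000; (r_i+r_j)·cross = 23·576.0000 = 13248.0000
Σcross = 474.5000 → A = |Σcross|/2 = 237.2500 mm²
Σ(r_i+r_j)·cross = 15547.7500 → first moment M = |Σ|/6 = 2591.2917
R_c = M/A = 2591.2917/237.2500 = 10.9222 mm
θ = 215° = 3.752458 rad
V = θ·R_c·A = 3.752458·10.9222·237.2500 = 9723.713 mm³

Volume = 9723.713 mm³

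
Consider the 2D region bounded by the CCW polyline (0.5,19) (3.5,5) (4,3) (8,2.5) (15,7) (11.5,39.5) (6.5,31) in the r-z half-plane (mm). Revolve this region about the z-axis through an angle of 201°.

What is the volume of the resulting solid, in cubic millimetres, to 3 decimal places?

Profile (r,z), 7 vertices: (0.5,19) (3.5,5) (4,3) (8,2.5) (15,7) (11.5,39.5) (6.5,31)
edge 0: (0.5,19)→(3.5,5)  cross = 0.5·5 − 3.5·19 = -64.0000; (r_i+r_j)·cross = 4·-64.0000 = -256.0000
edge 1: (3.5,5)→(4,3)  cross = 3.5·3 − 4·5 = -9.5000; (r_i+r_j)·cross = 7.5·-9.5000 = -71.2500
edge 2: (4,3)→(8,2.5)  cross = 4·2.5 − 8·3 = -14.0000; (r_i+r_j)·cross = 12·-14.0000 = -168.0000
edge 3: (8,2.5)→(15,7)  cross = 8·7 − 15·2.5 = 18.5000; (r_i+r_j)·cross = 23·18.5000 = 425.5000
edge 4: (15,7)→(11.5,39.5)  cross = 15·39.5 − 11.5·7 = 512.0000; (r_i+r_j)·cross = 26.5·512.0000 = 13568.0000
edge 5: (11.5,39.5)→(6.5,31)  cross = 11.5·31 − 6.5·39.5 = 99.7500; (r_i+r_j)·cross = 18·99.7500 = 1795.5000
edge 6: (6.5,31)→(0.5,19)  cross = 6.5·19 − 0.5·31 = 108.0000; (r_i+r_j)·cross = 7·108.0000 = 756.0000
Σcross = 650.7500 → A = |Σcross|/2 = 325.3750 mm²
Σ(r_i+r_j)·cross = 16049.7500 → first moment M = |Σ|/6 = 2674.9583
R_c = M/A = 2674.9583/325.3750 = 8.2212 mm
θ = 201° = 3.508112 rad
V = θ·R_c·A = 3.508112·8.2212·325.3750 = 9384.053 mm³

Volume = 9384.053 mm³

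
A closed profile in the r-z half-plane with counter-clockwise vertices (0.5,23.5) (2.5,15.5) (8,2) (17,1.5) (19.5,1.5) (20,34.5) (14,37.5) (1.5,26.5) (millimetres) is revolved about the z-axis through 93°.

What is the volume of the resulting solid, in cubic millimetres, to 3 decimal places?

Profile (r,z), 8 vertices: (0.5,23.5) (2.5,15.5) (8,2) (17,1.5) (19.5,1.5) (20,34.5) (14,37.5) (1.5,26.5)
edge 0: (0.5,23.5)→(2.5,15.5)  cross = 0.5·15.5 − 2.5·23.5 = -51.0000; (r_i+r_j)·cross = 3·-51.0000 = -153.0000
edge 1: (2.5,15.5)→(8,2)  cross = 2.5·2 − 8·15.5 = -119.0000; (r_i+r_j)·cross = 10.5·-119.0000 = -1249.5000
edge 2: (8,2)→(17,1.5)  cross = 8·1.5 − 17·2 = -22.0000; (r_i+r_j)·cross = 25·-22.0000 = -550.0000
edge 3: (17,1.5)→(19.5,1.5)  cross = 17·1.5 − 19.5·1.5 = -3.7500; (r_i+r_j)·cross = 36.5·-3.7500 = -136.8750
edge 4: (19.5,1.5)→(20,34.5)  cross = 19.5·34.5 − 20·1.5 = 642.7500; (r_i+r_j)·cross = 39.5·642.7500 = 25388.6250
edge 5: (20,34.5)→(14,37.5)  cross = 20·37.5 − 14·34.5 = 267.0000; (r_i+r_j)·cross = 34·267.0000 = 9078.0000
edge 6: (14,37.5)→(1.5,26.5)  cross = 14·26.5 − 1.5·37.5 = 314.7500; (r_i+r_j)·cross = 15.5·314.7500 = 4878.6250
edge 7: (1.5,26.5)→(0.5,23.5)  cross = 1.5·23.5 − 0.5·26.5 = 22.0000; (r_i+r_j)·cross = 2·22.0000 = 44.0000
Σcross = 1050.7500 → A = |Σcross|/2 = 525.3750 mm²
Σ(r_i+r_j)·cross = 37299.8750 → first moment M = |Σ|/6 = 6216.6458
R_c = M/A = 6216.6458/525.3750 = 11.8328 mm
θ = 93° = 1.623156 rad
V = θ·R_c·A = 1.623156·11.8328·525.3750 = 10090.587 mm³

Volume = 10090.587 mm³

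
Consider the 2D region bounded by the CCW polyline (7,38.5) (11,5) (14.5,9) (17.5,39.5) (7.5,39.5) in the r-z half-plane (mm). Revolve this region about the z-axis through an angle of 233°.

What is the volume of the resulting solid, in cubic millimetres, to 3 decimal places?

Profile (r,z), 5 vertices: (7,38.5) (11,5) (14.5,9) (17.5,39.5) (7.5,39.5)
edge 0: (7,38.5)→(11,5)  cross = 7·5 − 11·38.5 = -388.5000; (r_i+r_j)·cross = 18·-388.5000 = -6993.0000
edge 1: (11,5)→(14.5,9)  cross = 11·9 − 14.5·5 = 26.5000; (r_i+r_j)·cross = 25.5·26.5000 = 675.7500
edge 2: (14.5,9)→(17.5,39.5)  cross = 14.5·39.5 − 17.5·9 = 415.2500; (r_i+r_j)·cross = 32·415.2500 = 13288.0000
edge 3: (17.5,39.5)→(7.5,39.5)  cross = 17.5·39.5 − 7.5·39.5 = 395.0000; (r_i+r_j)·cross = 25·395.0000 = 9875.0000
edge 4: (7.5,39.5)→(7,38.5)  cross = 7.5·38.5 − 7·39.5 = 12.2500; (r_i+r_j)·cross = 14.5·12.2500 = 177.6250
Σcross = 460.5000 → A = |Σcross|/2 = 230.2500 mm²
Σ(r_i+r_j)·cross = 17023.3750 → first moment M = |Σ|/6 = 2837.2292
R_c = M/A = 2837.2292/230.2500 = 12.3224 mm
θ = 233° = 4.066617 rad
V = θ·R_c·A = 4.066617·12.3224·230.2500 = 11537.925 mm³

Volume = 11537.925 mm³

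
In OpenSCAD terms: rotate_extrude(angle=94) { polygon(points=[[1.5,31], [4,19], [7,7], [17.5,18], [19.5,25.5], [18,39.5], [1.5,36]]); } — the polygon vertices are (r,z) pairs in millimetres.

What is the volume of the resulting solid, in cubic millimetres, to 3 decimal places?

Volume = 6852.211 mm³

Profile (r,z), 7 vertices: (1.5,31) (4,19) (7,7) (17.5,18) (19.5,25.5) (18,39.5) (1.5,36)
edge 0: (1.5,31)→(4,19)  cross = 1.5·19 − 4·31 = -95.5000; (r_i+r_j)·cross = 5.5·-95.5000 = -525.2500
edge 1: (4,19)→(7,7)  cross = 4·7 − 7·19 = -105.0000; (r_i+r_j)·cross = 11·-105.0000 = -1155.0000
edge 2: (7,7)→(17.5,18)  cross = 7·18 − 17.5·7 = 3.5000; (r_i+r_j)·cross = 24.5·3.5000 = 85.7500
edge 3: (17.5,18)→(19.5,25.5)  cross = 17.5·25.5 − 19.5·18 = 95.2500; (r_i+r_j)·cross = 37·95.2500 = 3524.2500
edge 4: (19.5,25.5)→(18,39.5)  cross = 19.5·39.5 − 18·25.5 = 311.2500; (r_i+r_j)·cross = 37.5·311.2500 = 11671.8750
edge 5: (18,39.5)→(1.5,36)  cross = 18·36 − 1.5·39.5 = 588.7500; (r_i+r_j)·cross = 19.5·588.7500 = 11480.6250
edge 6: (1.5,36)→(1.5,31)  cross = 1.5·31 − 1.5·36 = -7.5000; (r_i+r_j)·cross = 3·-7.5000 = -22.5000
Σcross = 790.7500 → A = |Σcross|/2 = 395.3750 mm²
Σ(r_i+r_j)·cross = 25059.7500 → first moment M = |Σ|/6 = 4176.6250
R_c = M/A = 4176.6250/395.3750 = 10.5637 mm
θ = 94° = 1.640609 rad
V = θ·R_c·A = 1.640609·10.5637·395.3750 = 6852.211 mm³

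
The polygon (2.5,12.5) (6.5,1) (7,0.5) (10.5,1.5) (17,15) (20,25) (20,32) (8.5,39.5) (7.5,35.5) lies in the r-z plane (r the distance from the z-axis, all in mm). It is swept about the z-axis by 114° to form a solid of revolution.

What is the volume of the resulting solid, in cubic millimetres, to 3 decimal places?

Volume = 9314.499 mm³

Profile (r,z), 9 vertices: (2.5,12.5) (6.5,1) (7,0.5) (10.5,1.5) (17,15) (20,25) (20,32) (8.5,39.5) (7.5,35.5)
edge 0: (2.5,12.5)→(6.5,1)  cross = 2.5·1 − 6.5·12.5 = -78.7500; (r_i+r_j)·cross = 9·-78.7500 = -708.7500
edge 1: (6.5,1)→(7,0.5)  cross = 6.5·0.5 − 7·1 = -3.7500; (r_i+r_j)·cross = 13.5·-3.7500 = -50.6250
edge 2: (7,0.5)→(10.5,1.5)  cross = 7·1.5 − 10.5·0.5 = 5.2500; (r_i+r_j)·cross = 17.5·5.2500 = 91.8750
edge 3: (10.5,1.5)→(17,15)  cross = 10.5·15 − 17·1.5 = 132.0000; (r_i+r_j)·cross = 27.5·132.0000 = 3630.0000
edge 4: (17,15)→(20,25)  cross = 17·25 − 20·15 = 125.0000; (r_i+r_j)·cross = 37·125.0000 = 4625.0000
edge 5: (20,25)→(20,32)  cross = 20·32 − 20·25 = 140.0000; (r_i+r_j)·cross = 40·140.0000 = 5600.0000
edge 6: (20,32)→(8.5,39.5)  cross = 20·39.5 − 8.5·32 = 518.0000; (r_i+r_j)·cross = 28.5·518.0000 = 14763.0000
edge 7: (8.5,39.5)→(7.5,35.5)  cross = 8.5·35.5 − 7.5·39.5 = 5.5000; (r_i+r_j)·cross = 16·5.5000 = 88.0000
edge 8: (7.5,35.5)→(2.5,12.5)  cross = 7.5·12.5 − 2.5·35.5 = 5.0000; (r_i+r_j)·cross = 10·5.0000 = 50.0000
Σcross = 848.2500 → A = |Σcross|/2 = 424.1250 mm²
Σ(r_i+r_j)·cross = 28088.5000 → first moment M = |Σ|/6 = 4681.4167
R_c = M/A = 4681.4167/424.1250 = 11.0378 mm
θ = 114° = 1.989675 rad
V = θ·R_c·A = 1.989675·11.0378·424.1250 = 9314.499 mm³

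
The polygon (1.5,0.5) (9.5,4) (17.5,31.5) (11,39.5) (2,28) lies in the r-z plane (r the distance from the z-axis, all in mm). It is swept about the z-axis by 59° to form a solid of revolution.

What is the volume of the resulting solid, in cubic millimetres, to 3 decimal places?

Profile (r,z), 5 vertices: (1.5,0.5) (9.5,4) (17.5,31.5) (11,39.5) (2,28)
edge 0: (1.5,0.5)→(9.5,4)  cross = 1.5·4 − 9.5·0.5 = 1.2500; (r_i+r_j)·cross = 11·1.2500 = 13.7500
edge 1: (9.5,4)→(17.5,31.5)  cross = 9.5·31.5 − 17.5·4 = 229.2500; (r_i+r_j)·cross = 27·229.2500 = 6189.7500
edge 2: (17.5,31.5)→(11,39.5)  cross = 17.5·39.5 − 11·31.5 = 344.7500; (r_i+r_j)·cross = 28.5·344.7500 = 9825.3750
edge 3: (11,39.5)→(2,28)  cross = 11·28 − 2·39.5 = 229.0000; (r_i+r_j)·cross = 13·229.0000 = 2977.0000
edge 4: (2,28)→(1.5,0.5)  cross = 2·0.5 − 1.5·28 = -41.0000; (r_i+r_j)·cross = 3.5·-41.0000 = -143.5000
Σcross = 763.2500 → A = |Σcross|/2 = 381.6250 mm²
Σ(r_i+r_j)·cross = 18862.3750 → first moment M = |Σ|/6 = 3143.7292
R_c = M/A = 3143.7292/381.6250 = 8.2377 mm
θ = 59° = 1.029744 rad
V = θ·R_c·A = 1.029744·8.2377·381.6250 = 3237.237 mm³

Volume = 3237.237 mm³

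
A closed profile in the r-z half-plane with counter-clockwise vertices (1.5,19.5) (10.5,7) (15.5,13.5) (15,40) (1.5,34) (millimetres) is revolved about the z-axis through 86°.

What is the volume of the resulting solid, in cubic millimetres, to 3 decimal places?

Profile (r,z), 5 vertices: (1.5,19.5) (10.5,7) (15.5,13.5) (15,40) (1.5,34)
edge 0: (1.5,19.5)→(10.5,7)  cross = 1.5·7 − 10.5·19.5 = -194.2500; (r_i+r_j)·cross = 12·-194.2500 = -2331.0000
edge 1: (10.5,7)→(15.5,13.5)  cross = 10.5·13.5 − 15.5·7 = 33.2500; (r_i+r_j)·cross = 26·33.2500 = 864.5000
edge 2: (15.5,13.5)→(15,40)  cross = 15.5·40 − 15·13.5 = 417.5000; (r_i+r_j)·cross = 30.5·417.5000 = 12733.7500
edge 3: (15,40)→(1.5,34)  cross = 15·34 − 1.5·40 = 450.0000; (r_i+r_j)·cross = 16.5·450.0000 = 7425.0000
edge 4: (1.5,34)→(1.5,19.5)  cross = 1.5·19.5 − 1.5·34 = -21.7500; (r_i+r_j)·cross = 3·-21.7500 = -65.2500
Σcross = 684.7500 → A = |Σcross|/2 = 342.3750 mm²
Σ(r_i+r_j)·cross = 18627.0000 → first moment M = |Σ|/6 = 3104.5000
R_c = M/A = 3104.5000/342.3750 = 9.0675 mm
θ = 86° = 1.500983 rad
V = θ·R_c·A = 1.500983·9.0675·342.3750 = 4659.802 mm³

Volume = 4659.802 mm³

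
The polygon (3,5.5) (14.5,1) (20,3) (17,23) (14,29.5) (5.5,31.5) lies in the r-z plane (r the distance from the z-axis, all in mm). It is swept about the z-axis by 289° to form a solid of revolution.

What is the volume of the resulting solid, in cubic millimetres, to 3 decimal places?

Profile (r,z), 6 vertices: (3,5.5) (14.5,1) (20,3) (17,23) (14,29.5) (5.5,31.5)
edge 0: (3,5.5)→(14.5,1)  cross = 3·1 − 14.5·5.5 = -76.7500; (r_i+r_j)·cross = 17.5·-76.7500 = -1343.1250
edge 1: (14.5,1)→(20,3)  cross = 14.5·3 − 20·1 = 23.5000; (r_i+r_j)·cross = 34.5·23.5000 = 810.7500
edge 2: (20,3)→(17,23)  cross = 20·23 − 17·3 = 409.0000; (r_i+r_j)·cross = 37·409.0000 = 15133.0000
edge 3: (17,23)→(14,29.5)  cross = 17·29.5 − 14·23 = 179.5000; (r_i+r_j)·cross = 31·179.5000 = 5564.5000
edge 4: (14,29.5)→(5.5,31.5)  cross = 14·31.5 − 5.5·29.5 = 278.7500; (r_i+r_j)·cross = 19.5·278.7500 = 5435.6250
edge 5: (5.5,31.5)→(3,5.5)  cross = 5.5·5.5 − 3·31.5 = -64.2500; (r_i+r_j)·cross = 8.5·-64.2500 = -546.1250
Σcross = 749.7500 → A = |Σcross|/2 = 374.8750 mm²
Σ(r_i+r_j)·cross = 25054.6250 → first moment M = |Σ|/6 = 4175.7708
R_c = M/A = 4175.7708/374.8750 = 11.1391 mm
θ = 289° = 5.044002 rad
V = θ·R_c·A = 5.044002·11.1391·374.8750 = 21062.595 mm³

Volume = 21062.595 mm³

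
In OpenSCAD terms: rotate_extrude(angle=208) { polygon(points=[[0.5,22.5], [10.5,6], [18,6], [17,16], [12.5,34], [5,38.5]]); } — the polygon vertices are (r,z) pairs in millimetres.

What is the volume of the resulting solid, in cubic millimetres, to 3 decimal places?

Profile (r,z), 6 vertices: (0.5,22.5) (10.5,6) (18,6) (17,16) (12.5,34) (5,38.5)
edge 0: (0.5,22.5)→(10.5,6)  cross = 0.5·6 − 10.5·22.5 = -233.2500; (r_i+r_j)·cross = 11·-233.2500 = -2565.7500
edge 1: (10.5,6)→(18,6)  cross = 10.5·6 − 18·6 = -45.0000; (r_i+r_j)·cross = 28.5·-45.0000 = -1282.5000
edge 2: (18,6)→(17,16)  cross = 18·16 − 17·6 = 186.0000; (r_i+r_j)·cross = 35·186.0000 = 6510.0000
edge 3: (17,16)→(12.5,34)  cross = 17·34 − 12.5·16 = 378.0000; (r_i+r_j)·cross = 29.5·378.0000 = 11151.0000
edge 4: (12.5,34)→(5,38.5)  cross = 12.5·38.5 − 5·34 = 311.2500; (r_i+r_j)·cross = 17.5·311.2500 = 5446.8750
edge 5: (5,38.5)→(0.5,22.5)  cross = 5·22.5 − 0.5·38.5 = 93.2500; (r_i+r_j)·cross = 5.5·93.2500 = 512.8750
Σcross = 690.2500 → A = |Σcross|/2 = 345.1250 mm²
Σ(r_i+r_j)·cross = 19772.5000 → first moment M = |Σ|/6 = 3295.4167
R_c = M/A = 3295.4167/345.1250 = 9.5485 mm
θ = 208° = 3.630285 rad
V = θ·R_c·A = 3.630285·9.5485·345.1250 = 11963.301 mm³

Volume = 11963.301 mm³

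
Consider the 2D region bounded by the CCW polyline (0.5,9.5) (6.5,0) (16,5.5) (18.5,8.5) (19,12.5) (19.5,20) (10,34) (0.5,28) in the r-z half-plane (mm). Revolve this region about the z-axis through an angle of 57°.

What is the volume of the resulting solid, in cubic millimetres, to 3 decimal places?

Profile (r,z), 8 vertices: (0.5,9.5) (6.5,0) (16,5.5) (18.5,8.5) (19,12.5) (19.5,20) (10,34) (0.5,28)
edge 0: (0.5,9.5)→(6.5,0)  cross = 0.5·0 − 6.5·9.5 = -61.7500; (r_i+r_j)·cross = 7·-61.7500 = -432.2500
edge 1: (6.5,0)→(16,5.5)  cross = 6.5·5.5 − 16·0 = 35.7500; (r_i+r_j)·cross = 22.5·35.7500 = 804.3750
edge 2: (16,5.5)→(18.5,8.5)  cross = 16·8.5 − 18.5·5.5 = 34.2500; (r_i+r_j)·cross = 34.5·34.2500 = 1181.6250
edge 3: (18.5,8.5)→(19,12.5)  cross = 18.5·12.5 − 19·8.5 = 69.7500; (r_i+r_j)·cross = 37.5·69.7500 = 2615.6250
edge 4: (19,12.5)→(19.5,20)  cross = 19·20 − 19.5·12.5 = 136.2500; (r_i+r_j)·cross = 38.5·136.2500 = 5245.6250
edge 5: (19.5,20)→(10,34)  cross = 19.5·34 − 10·20 = 463.0000; (r_i+r_j)·cross = 29.5·463.0000 = 13658.5000
edge 6: (10,34)→(0.5,28)  cross = 10·28 − 0.5·34 = 263.0000; (r_i+r_j)·cross = 10.5·263.0000 = 2761.5000
edge 7: (0.5,28)→(0.5,9.5)  cross = 0.5·9.5 − 0.5·28 = -9.2500; (r_i+r_j)·cross = 1·-9.2500 = -9.2500
Σcross = 931.0000 → A = |Σcross|/2 = 465.5000 mm²
Σ(r_i+r_j)·cross = 25825.7500 → first moment M = |Σ|/6 = 4304.2917
R_c = M/A = 4304.2917/465.5000 = 9.2466 mm
θ = 57° = 0.994838 rad
V = θ·R_c·A = 0.994838·9.2466·465.5000 = 4282.072 mm³

Volume = 4282.072 mm³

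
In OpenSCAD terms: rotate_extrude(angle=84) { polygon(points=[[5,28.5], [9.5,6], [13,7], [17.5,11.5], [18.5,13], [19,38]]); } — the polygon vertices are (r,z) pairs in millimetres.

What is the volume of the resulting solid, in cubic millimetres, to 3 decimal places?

Volume = 5654.382 mm³

Profile (r,z), 6 vertices: (5,28.5) (9.5,6) (13,7) (17.5,11.5) (18.5,13) (19,38)
edge 0: (5,28.5)→(9.5,6)  cross = 5·6 − 9.5·28.5 = -240.7500; (r_i+r_j)·cross = 14.5·-240.7500 = -3490.8750
edge 1: (9.5,6)→(13,7)  cross = 9.5·7 − 13·6 = -11.5000; (r_i+r_j)·cross = 22.5·-11.5000 = -258.7500
edge 2: (13,7)→(17.5,11.5)  cross = 13·11.5 − 17.5·7 = 27.0000; (r_i+r_j)·cross = 30.5·27.0000 = 823.5000
edge 3: (17.5,11.5)→(18.5,13)  cross = 17.5·13 − 18.5·11.5 = 14.7500; (r_i+r_j)·cross = 36·14.7500 = 531.0000
edge 4: (18.5,13)→(19,38)  cross = 18.5·38 − 19·13 = 456.0000; (r_i+r_j)·cross = 37.5·456.0000 = 17100.0000
edge 5: (19,38)→(5,28.5)  cross = 19·28.5 − 5·38 = 351.5000; (r_i+r_j)·cross = 24·351.5000 = 8436.0000
Σcross = 597.0000 → A = |Σcross|/2 = 298.5000 mm²
Σ(r_i+r_j)·cross = 23140.8750 → first moment M = |Σ|/6 = 3856.8125
R_c = M/A = 3856.8125/298.5000 = 12.9206 mm
θ = 84° = 1.466077 rad
V = θ·R_c·A = 1.466077·12.9206·298.5000 = 5654.382 mm³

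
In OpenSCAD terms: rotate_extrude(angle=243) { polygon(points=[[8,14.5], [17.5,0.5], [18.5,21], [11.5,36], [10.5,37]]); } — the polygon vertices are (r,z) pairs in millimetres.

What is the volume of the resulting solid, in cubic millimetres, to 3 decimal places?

Volume = 12475.343 mm³

Profile (r,z), 5 vertices: (8,14.5) (17.5,0.5) (18.5,21) (11.5,36) (10.5,37)
edge 0: (8,14.5)→(17.5,0.5)  cross = 8·0.5 − 17.5·14.5 = -249.7500; (r_i+r_j)·cross = 25.5·-249.7500 = -6368.6250
edge 1: (17.5,0.5)→(18.5,21)  cross = 17.5·21 − 18.5·0.5 = 358.2500; (r_i+r_j)·cross = 36·358.2500 = 12897.0000
edge 2: (18.5,21)→(11.5,36)  cross = 18.5·36 − 11.5·21 = 424.5000; (r_i+r_j)·cross = 30·424.5000 = 12735.0000
edge 3: (11.5,36)→(10.5,37)  cross = 11.5·37 − 10.5·36 = 47.5000; (r_i+r_j)·cross = 22·47.5000 = 1045.0000
edge 4: (10.5,37)→(8,14.5)  cross = 10.5·14.5 − 8·37 = -143.7500; (r_i+r_j)·cross = 18.5·-143.7500 = -2659.3750
Σcross = 436.7500 → A = |Σcross|/2 = 218.3750 mm²
Σ(r_i+r_j)·cross = 17649.0000 → first moment M = |Σ|/6 = 2941.5000
R_c = M/A = 2941.5000/218.3750 = 13.4699 mm
θ = 243° = 4.241150 rad
V = θ·R_c·A = 4.241150·13.4699·218.3750 = 12475.343 mm³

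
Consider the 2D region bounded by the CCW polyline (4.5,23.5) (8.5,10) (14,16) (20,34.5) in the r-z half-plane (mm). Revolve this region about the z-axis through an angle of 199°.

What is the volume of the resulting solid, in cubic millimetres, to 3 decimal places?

Volume = 6455.314 mm³

Profile (r,z), 4 vertices: (4.5,23.5) (8.5,10) (14,16) (20,34.5)
edge 0: (4.5,23.5)→(8.5,10)  cross = 4.5·10 − 8.5·23.5 = -154.7500; (r_i+r_j)·cross = 13·-154.7500 = -2011.7500
edge 1: (8.5,10)→(14,16)  cross = 8.5·16 − 14·10 = -4.0000; (r_i+r_j)·cross = 22.5·-4.0000 = -90.0000
edge 2: (14,16)→(20,34.5)  cross = 14·34.5 − 20·16 = 163.0000; (r_i+r_j)·cross = 34·163.0000 = 5542.0000
edge 3: (20,34.5)→(4.5,23.5)  cross = 20·23.5 − 4.5·34.5 = 314.7500; (r_i+r_j)·cross = 24.5·314.7500 = 7711.3750
Σcross = 319.0000 → A = |Σcross|/2 = 159.5000 mm²
Σ(r_i+r_j)·cross = 11151.6250 → first moment M = |Σ|/6 = 1858.6042
R_c = M/A = 1858.6042/159.5000 = 11.6527 mm
θ = 199° = 3.473205 rad
V = θ·R_c·A = 3.473205·11.6527·159.5000 = 6455.314 mm³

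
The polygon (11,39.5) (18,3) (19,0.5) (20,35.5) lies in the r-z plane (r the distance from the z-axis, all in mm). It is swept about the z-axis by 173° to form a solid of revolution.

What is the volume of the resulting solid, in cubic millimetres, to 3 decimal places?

Profile (r,z), 4 vertices: (11,39.5) (18,3) (19,0.5) (20,35.5)
edge 0: (11,39.5)→(18,3)  cross = 11·3 − 18·39.5 = -678.0000; (r_i+r_j)·cross = 29·-678.0000 = -19662.0000
edge 1: (18,3)→(19,0.5)  cross = 18·0.5 − 19·3 = -48.0000; (r_i+r_j)·cross = 37·-48.0000 = -1776.0000
edge 2: (19,0.5)→(20,35.5)  cross = 19·35.5 − 20·0.5 = 664.5000; (r_i+r_j)·cross = 39·664.5000 = 25915.5000
edge 3: (20,35.5)→(11,39.5)  cross = 20·39.5 − 11·35.5 = 399.5000; (r_i+r_j)·cross = 31·399.5000 = 12384.5000
Σcross = 338.0000 → A = |Σcross|/2 = 169.0000 mm²
Σ(r_i+r_j)·cross = 16862.0000 → first moment M = |Σ|/6 = 2810.3333
R_c = M/A = 2810.3333/169.0000 = 16.6292 mm
θ = 173° = 3.019420 rad
V = θ·R_c·A = 3.019420·16.6292·169.0000 = 8485.576 mm³

Volume = 8485.576 mm³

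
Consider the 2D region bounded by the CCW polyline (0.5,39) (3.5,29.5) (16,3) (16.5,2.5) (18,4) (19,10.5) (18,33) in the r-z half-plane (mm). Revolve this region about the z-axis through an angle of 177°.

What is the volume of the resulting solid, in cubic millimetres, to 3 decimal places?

Profile (r,z), 7 vertices: (0.5,39) (3.5,29.5) (16,3) (16.5,2.5) (18,4) (19,10.5) (18,33)
edge 0: (0.5,39)→(3.5,29.5)  cross = 0.5·29.5 − 3.5·39 = -121.7500; (r_i+r_j)·cross = 4·-121.7500 = -487.0000
edge 1: (3.5,29.5)→(16,3)  cross = 3.5·3 − 16·29.5 = -461.5000; (r_i+r_j)·cross = 19.5·-461.5000 = -8999.2500
edge 2: (16,3)→(16.5,2.5)  cross = 16·2.5 − 16.5·3 = -9.5000; (r_i+r_j)·cross = 32.5·-9.5000 = -308.7500
edge 3: (16.5,2.5)→(18,4)  cross = 16.5·4 − 18·2.5 = 21.0000; (r_i+r_j)·cross = 34.5·21.0000 = 724.5000
edge 4: (18,4)→(19,10.5)  cross = 18·10.5 − 19·4 = 113.0000; (r_i+r_j)·cross = 37·113.0000 = 4181.0000
edge 5: (19,10.5)→(18,33)  cross = 19·33 − 18·10.5 = 438.0000; (r_i+r_j)·cross = 37·438.0000 = 16206.0000
edge 6: (18,33)→(0.5,39)  cross = 18·39 − 0.5·33 = 685.5000; (r_i+r_j)·cross = 18.5·685.5000 = 12681.7500
Σcross = 664.7500 → A = |Σcross|/2 = 332.3750 mm²
Σ(r_i+r_j)·cross = 23998.2500 → first moment M = |Σ|/6 = 3999.7083
R_c = M/A = 3999.7083/332.3750 = 12.0337 mm
θ = 177° = 3.089233 rad
V = θ·R_c·A = 3.089233·12.0337·332.3750 = 12356.030 mm³

Volume = 12356.030 mm³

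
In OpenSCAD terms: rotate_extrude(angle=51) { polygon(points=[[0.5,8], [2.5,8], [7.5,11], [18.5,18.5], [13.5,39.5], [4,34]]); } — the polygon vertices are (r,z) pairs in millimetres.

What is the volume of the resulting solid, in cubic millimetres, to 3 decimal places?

Profile (r,z), 6 vertices: (0.5,8) (2.5,8) (7.5,11) (18.5,18.5) (13.5,39.5) (4,34)
edge 0: (0.5,8)→(2.5,8)  cross = 0.5·8 − 2.5·8 = -16.0000; (r_i+r_j)·cross = 3·-16.0000 = -48.0000
edge 1: (2.5,8)→(7.5,11)  cross = 2.5·11 − 7.5·8 = -32.5000; (r_i+r_j)·cross = 10·-32.5000 = -325.0000
edge 2: (7.5,11)→(18.5,18.5)  cross = 7.5·18.5 − 18.5·11 = -64.7500; (r_i+r_j)·cross = 26·-64.7500 = -1683.5000
edge 3: (18.5,18.5)→(13.5,39.5)  cross = 18.5·39.5 − 13.5·18.5 = 481.0000; (r_i+r_j)·cross = 32·481.0000 = 15392.0000
edge 4: (13.5,39.5)→(4,34)  cross = 13.5·34 − 4·39.5 = 301.0000; (r_i+r_j)·cross = 17.5·301.0000 = 5267.5000
edge 5: (4,34)→(0.5,8)  cross = 4·8 − 0.5·34 = 15.0000; (r_i+r_j)·cross = 4.5·15.0000 = 67.5000
Σcross = 683.7500 → A = |Σcross|/2 = 341.8750 mm²
Σ(r_i+r_j)·cross = 18670.5000 → first moment M = |Σ|/6 = 3111.7500
R_c = M/A = 3111.7500/341.8750 = 9.1020 mm
θ = 51° = 0.890118 rad
V = θ·R_c·A = 0.890118·9.1020·341.8750 = 2769.824 mm³

Volume = 2769.824 mm³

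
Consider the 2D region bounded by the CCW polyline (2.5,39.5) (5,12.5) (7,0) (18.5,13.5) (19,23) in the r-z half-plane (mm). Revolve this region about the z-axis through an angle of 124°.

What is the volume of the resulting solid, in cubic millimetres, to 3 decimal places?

Volume = 7700.929 mm³

Profile (r,z), 5 vertices: (2.5,39.5) (5,12.5) (7,0) (18.5,13.5) (19,23)
edge 0: (2.5,39.5)→(5,12.5)  cross = 2.5·12.5 − 5·39.5 = -166.2500; (r_i+r_j)·cross = 7.5·-166.2500 = -1246.8750
edge 1: (5,12.5)→(7,0)  cross = 5·0 − 7·12.5 = -87.5000; (r_i+r_j)·cross = 12·-87.5000 = -1050.0000
edge 2: (7,0)→(18.5,13.5)  cross = 7·13.5 − 18.5·0 = 94.5000; (r_i+r_j)·cross = 25.5·94.5000 = 2409.7500
edge 3: (18.5,13.5)→(19,23)  cross = 18.5·23 − 19·13.5 = 169.0000; (r_i+r_j)·cross = 37.5·169.0000 = 6337.5000
edge 4: (19,23)→(2.5,39.5)  cross = 19·39.5 − 2.5·23 = 693.0000; (r_i+r_j)·cross = 21.5·693.0000 = 14899.5000
Σcross = 702.7500 → A = |Σcross|/2 = 351.3750 mm²
Σ(r_i+r_j)·cross = 21349.8750 → first moment M = |Σ|/6 = 3558.3125
R_c = M/A = 3558.3125/351.3750 = 10.1268 mm
θ = 124° = 2.164208 rad
V = θ·R_c·A = 2.164208·10.1268·351.3750 = 7700.929 mm³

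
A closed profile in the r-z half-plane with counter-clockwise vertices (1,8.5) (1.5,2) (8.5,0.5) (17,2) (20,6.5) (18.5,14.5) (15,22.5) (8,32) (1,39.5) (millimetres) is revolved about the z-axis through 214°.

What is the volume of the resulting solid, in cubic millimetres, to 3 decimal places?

Volume = 15701.570 mm³

Profile (r,z), 9 vertices: (1,8.5) (1.5,2) (8.5,0.5) (17,2) (20,6.5) (18.5,14.5) (15,22.5) (8,32) (1,39.5)
edge 0: (1,8.5)→(1.5,2)  cross = 1·2 − 1.5·8.5 = -10.7500; (r_i+r_j)·cross = 2.5·-10.7500 = -26.8750
edge 1: (1.5,2)→(8.5,0.5)  cross = 1.5·0.5 − 8.5·2 = -16.2500; (r_i+r_j)·cross = 10·-16.2500 = -162.5000
edge 2: (8.5,0.5)→(17,2)  cross = 8.5·2 − 17·0.5 = 8.5000; (r_i+r_j)·cross = 25.5·8.5000 = 216.7500
edge 3: (17,2)→(20,6.5)  cross = 17·6.5 − 20·2 = 70.5000; (r_i+r_j)·cross = 37·70.5000 = 2608.5000
edge 4: (20,6.5)→(18.5,14.5)  cross = 20·14.5 − 18.5·6.5 = 169.7500; (r_i+r_j)·cross = 38.5·169.7500 = 6535.3750
edge 5: (18.5,14.5)→(15,22.5)  cross = 18.5·22.5 − 15·14.5 = 198.7500; (r_i+r_j)·cross = 33.5·198.7500 = 6658.1250
edge 6: (15,22.5)→(8,32)  cross = 15·32 − 8·22.5 = 300.0000; (r_i+r_j)·cross = 23·300.0000 = 6900.0000
edge 7: (8,32)→(1,39.5)  cross = 8·39.5 − 1·32 = 284.0000; (r_i+r_j)·cross = 9·284.0000 = 2556.0000
edge 8: (1,39.5)→(1,8.5)  cross = 1·8.5 − 1·39.5 = -31.0000; (r_i+r_j)·cross = 2·-31.0000 = -62.0000
Σcross = 973.5000 → A = |Σcross|/2 = 486.7500 mm²
Σ(r_i+r_j)·cross = 25223.3750 → first moment M = |Σ|/6 = 4203.8958
R_c = M/A = 4203.8958/486.7500 = 8.6367 mm
θ = 214° = 3.735005 rad
V = θ·R_c·A = 3.735005·8.6367·486.7500 = 15701.570 mm³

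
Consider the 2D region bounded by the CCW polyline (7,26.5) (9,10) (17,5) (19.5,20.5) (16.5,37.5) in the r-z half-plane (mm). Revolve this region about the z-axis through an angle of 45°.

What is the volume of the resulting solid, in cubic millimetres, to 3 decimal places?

Profile (r,z), 5 vertices: (7,26.5) (9,10) (17,5) (19.5,20.5) (16.5,37.5)
edge 0: (7,26.5)→(9,10)  cross = 7·10 − 9·26.5 = -168.5000; (r_i+r_j)·cross = 16·-168.5000 = -2696.0000
edge 1: (9,10)→(17,5)  cross = 9·5 − 17·10 = -125.0000; (r_i+r_j)·cross = 26·-125.0000 = -3250.0000
edge 2: (17,5)→(19.5,20.5)  cross = 17·20.5 − 19.5·5 = 251.0000; (r_i+r_j)·cross = 36.5·251.0000 = 9161.5000
edge 3: (19.5,20.5)→(16.5,37.5)  cross = 19.5·37.5 − 16.5·20.5 = 393.0000; (r_i+r_j)·cross = 36·393.0000 = 14148.0000
edge 4: (16.5,37.5)→(7,26.5)  cross = 16.5·26.5 − 7·37.5 = 174.7500; (r_i+r_j)·cross = 23.5·174.7500 = 4106.6250
Σcross = 525.2500 → A = |Σcross|/2 = 262.6250 mm²
Σ(r_i+r_j)·cross = 21470.1250 → first moment M = |Σ|/6 = 3578.3542
R_c = M/A = 3578.3542/262.6250 = 13.6253 mm
θ = 45° = 0.785398 rad
V = θ·R_c·A = 0.785398·13.6253·262.6250 = 2810.433 mm³

Volume = 2810.433 mm³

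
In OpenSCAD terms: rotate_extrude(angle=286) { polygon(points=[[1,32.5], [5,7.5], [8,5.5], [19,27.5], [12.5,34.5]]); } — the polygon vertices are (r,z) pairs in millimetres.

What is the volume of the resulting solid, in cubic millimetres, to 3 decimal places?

Profile (r,z), 5 vertices: (1,32.5) (5,7.5) (8,5.5) (19,27.5) (12.5,34.5)
edge 0: (1,32.5)→(5,7.5)  cross = 1·7.5 − 5·32.5 = -155.0000; (r_i+r_j)·cross = 6·-155.0000 = -930.0000
edge 1: (5,7.5)→(8,5.5)  cross = 5·5.5 − 8·7.5 = -32.5000; (r_i+r_j)·cross = 13·-32.5000 = -422.5000
edge 2: (8,5.5)→(19,27.5)  cross = 8·27.5 − 19·5.5 = 115.5000; (r_i+r_j)·cross = 27·115.5000 = 3118.5000
edge 3: (19,27.5)→(12.5,34.5)  cross = 19·34.5 − 12.5·27.5 = 311.7500; (r_i+r_j)·cross = 31.5·311.7500 = 9820.1250
edge 4: (12.5,34.5)→(1,32.5)  cross = 12.5·32.5 − 1·34.5 = 371.7500; (r_i+r_j)·cross = 13.5·371.7500 = 5018.6250
Σcross = 611.5000 → A = |Σcross|/2 = 305.7500 mm²
Σ(r_i+r_j)·cross = 16604.7500 → first moment M = |Σ|/6 = 2767.4583
R_c = M/A = 2767.4583/305.7500 = 9.0514 mm
θ = 286° = 4.991642 rad
V = θ·R_c·A = 4.991642·9.0514·305.7500 = 13814.160 mm³

Volume = 13814.160 mm³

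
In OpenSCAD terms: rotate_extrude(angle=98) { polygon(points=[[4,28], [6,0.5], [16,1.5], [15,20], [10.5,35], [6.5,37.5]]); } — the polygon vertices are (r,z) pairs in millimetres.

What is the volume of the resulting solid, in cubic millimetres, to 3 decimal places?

Volume = 5353.409 mm³

Profile (r,z), 6 vertices: (4,28) (6,0.5) (16,1.5) (15,20) (10.5,35) (6.5,37.5)
edge 0: (4,28)→(6,0.5)  cross = 4·0.5 − 6·28 = -166.0000; (r_i+r_j)·cross = 10·-166.0000 = -1660.0000
edge 1: (6,0.5)→(16,1.5)  cross = 6·1.5 − 16·0.5 = 1.0000; (r_i+r_j)·cross = 22·1.0000 = 22.0000
edge 2: (16,1.5)→(15,20)  cross = 16·20 − 15·1.5 = 297.5000; (r_i+r_j)·cross = 31·297.5000 = 9222.5000
edge 3: (15,20)→(10.5,35)  cross = 15·35 − 10.5·20 = 315.0000; (r_i+r_j)·cross = 25.5·315.0000 = 8032.5000
edge 4: (10.5,35)→(6.5,37.5)  cross = 10.5·37.5 − 6.5·35 = 166.2500; (r_i+r_j)·cross = 17·166.2500 = 2826.2500
edge 5: (6.5,37.5)→(4,28)  cross = 6.5·28 − 4·37.5 = 32.0000; (r_i+r_j)·cross = 10.5·32.0000 = 336.0000
Σcross = 645.7500 → A = |Σcross|/2 = 322.8750 mm²
Σ(r_i+r_j)·cross = 18779.2500 → first moment M = |Σ|/6 = 3129.8750
R_c = M/A = 3129.8750/322.8750 = 9.6938 mm
θ = 98° = 1.710423 rad
V = θ·R_c·A = 1.710423·9.6938·322.8750 = 5353.409 mm³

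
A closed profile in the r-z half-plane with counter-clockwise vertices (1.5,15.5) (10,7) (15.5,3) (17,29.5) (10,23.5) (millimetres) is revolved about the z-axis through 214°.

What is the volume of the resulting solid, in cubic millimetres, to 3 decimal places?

Volume = 8552.071 mm³

Profile (r,z), 5 vertices: (1.5,15.5) (10,7) (15.5,3) (17,29.5) (10,23.5)
edge 0: (1.5,15.5)→(10,7)  cross = 1.5·7 − 10·15.5 = -144.5000; (r_i+r_j)·cross = 11.5·-144.5000 = -1661.7500
edge 1: (10,7)→(15.5,3)  cross = 10·3 − 15.5·7 = -78.5000; (r_i+r_j)·cross = 25.5·-78.5000 = -2001.7500
edge 2: (15.5,3)→(17,29.5)  cross = 15.5·29.5 − 17·3 = 406.2500; (r_i+r_j)·cross = 32.5·406.2500 = 13203.1250
edge 3: (17,29.5)→(10,23.5)  cross = 17·23.5 − 10·29.5 = 104.5000; (r_i+r_j)·cross = 27·104.5000 = 2821.5000
edge 4: (10,23.5)→(1.5,15.5)  cross = 10·15.5 − 1.5·23.5 = 119.7500; (r_i+r_j)·cross = 11.5·119.7500 = 1377.1250
Σcross = 407.5000 → A = |Σcross|/2 = 203.7500 mm²
Σ(r_i+r_j)·cross = 13738.2500 → first moment M = |Σ|/6 = 2289.7083
R_c = M/A = 2289.7083/203.7500 = 11.2378 mm
θ = 214° = 3.735005 rad
V = θ·R_c·A = 3.735005·11.2378·203.7500 = 8552.071 mm³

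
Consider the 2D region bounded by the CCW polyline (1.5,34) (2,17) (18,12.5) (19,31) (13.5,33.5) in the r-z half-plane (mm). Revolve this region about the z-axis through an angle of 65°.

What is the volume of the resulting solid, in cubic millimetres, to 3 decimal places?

Volume = 3650.327 mm³

Profile (r,z), 5 vertices: (1.5,34) (2,17) (18,12.5) (19,31) (13.5,33.5)
edge 0: (1.5,34)→(2,17)  cross = 1.5·17 − 2·34 = -42.5000; (r_i+r_j)·cross = 3.5·-42.5000 = -148.7500
edge 1: (2,17)→(18,12.5)  cross = 2·12.5 − 18·17 = -281.0000; (r_i+r_j)·cross = 20·-281.0000 = -5620.0000
edge 2: (18,12.5)→(19,31)  cross = 18·31 − 19·12.5 = 320.5000; (r_i+r_j)·cross = 37·320.5000 = 11858.5000
edge 3: (19,31)→(13.5,33.5)  cross = 19·33.5 − 13.5·31 = 218.0000; (r_i+r_j)·cross = 32.5·218.0000 = 7085.0000
edge 4: (13.5,33.5)→(1.5,34)  cross = 13.5·34 − 1.5·33.5 = 408.7500; (r_i+r_j)·cross = 15·408.7500 = 6131.2500
Σcross = 623.7500 → A = |Σcross|/2 = 311.8750 mm²
Σ(r_i+r_j)·cross = 19306.0000 → first moment M = |Σ|/6 = 3217.6667
R_c = M/A = 3217.6667/311.8750 = 10.3172 mm
θ = 65° = 1.134464 rad
V = θ·R_c·A = 1.134464·10.3172·311.8750 = 3650.327 mm³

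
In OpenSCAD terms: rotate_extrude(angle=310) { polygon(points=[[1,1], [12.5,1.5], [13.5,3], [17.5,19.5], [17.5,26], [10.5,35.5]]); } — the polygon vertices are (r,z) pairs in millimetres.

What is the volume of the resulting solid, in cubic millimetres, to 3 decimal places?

Profile (r,z), 6 vertices: (1,1) (12.5,1.5) (13.5,3) (17.5,19.5) (17.5,26) (10.5,35.5)
edge 0: (1,1)→(12.5,1.5)  cross = 1·1.5 − 12.5·1 = -11.0000; (r_i+r_j)·cross = 13.5·-11.0000 = -148.5000
edge 1: (12.5,1.5)→(13.5,3)  cross = 12.5·3 − 13.5·1.5 = 17.2500; (r_i+r_j)·cross = 26·17.2500 = 448.5000
edge 2: (13.5,3)→(17.5,19.5)  cross = 13.5·19.5 − 17.5·3 = 210.7500; (r_i+r_j)·cross = 31·210.7500 = 6533.2500
edge 3: (17.5,19.5)→(17.5,26)  cross = 17.5·26 − 17.5·19.5 = 113.7500; (r_i+r_j)·cross = 35·113.7500 = 3981.2500
edge 4: (17.5,26)→(10.5,35.5)  cross = 17.5·35.5 − 10.5·26 = 348.2500; (r_i+r_j)·cross = 28·348.2500 = 9751.0000
edge 5: (10.5,35.5)→(1,1)  cross = 10.5·1 − 1·35.5 = -25.0000; (r_i+r_j)·cross = 11.5·-25.0000 = -287.5000
Σcross = 654.0000 → A = |Σcross|/2 = 327.0000 mm²
Σ(r_i+r_j)·cross = 20278.0000 → first moment M = |Σ|/6 = 3379.6667
R_c = M/A = 3379.6667/327.0000 = 10.3354 mm
θ = 310° = 5.410521 rad
V = θ·R_c·A = 5.410521·10.3354·327.0000 = 18285.756 mm³

Volume = 18285.756 mm³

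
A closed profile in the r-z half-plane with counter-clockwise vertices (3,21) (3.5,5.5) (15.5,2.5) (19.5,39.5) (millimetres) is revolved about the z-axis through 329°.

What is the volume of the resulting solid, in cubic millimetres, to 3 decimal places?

Profile (r,z), 4 vertices: (3,21) (3.5,5.5) (15.5,2.5) (19.5,39.5)
edge 0: (3,21)→(3.5,5.5)  cross = 3·5.5 − 3.5·21 = -57.0000; (r_i+r_j)·cross = 6.5·-57.0000 = -370.5000
edge 1: (3.5,5.5)→(15.5,2.5)  cross = 3.5·2.5 − 15.5·5.5 = -76.5000; (r_i+r_j)·cross = 19·-76.5000 = -1453.5000
edge 2: (15.5,2.5)→(19.5,39.5)  cross = 15.5·39.5 − 19.5·2.5 = 563.5000; (r_i+r_j)·cross = 35·563.5000 = 19722.5000
edge 3: (19.5,39.5)→(3,21)  cross = 19.5·21 − 3·39.5 = 291.0000; (r_i+r_j)·cross = 22.5·291.0000 = 6547.5000
Σcross = 721.0000 → A = |Σcross|/2 = 360.5000 mm²
Σ(r_i+r_j)·cross = 24446.0000 → first moment M = |Σ|/6 = 4074.3333
R_c = M/A = 4074.3333/360.5000 = 11.3019 mm
θ = 329° = 5.742133 rad
V = θ·R_c·A = 5.742133·11.3019·360.5000 = 23395.365 mm³

Volume = 23395.365 mm³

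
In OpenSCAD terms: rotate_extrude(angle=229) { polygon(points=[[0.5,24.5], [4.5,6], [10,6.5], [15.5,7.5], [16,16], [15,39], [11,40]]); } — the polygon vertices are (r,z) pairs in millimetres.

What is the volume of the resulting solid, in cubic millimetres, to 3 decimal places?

Profile (r,z), 7 vertices: (0.5,24.5) (4.5,6) (10,6.5) (15.5,7.5) (16,16) (15,39) (11,40)
edge 0: (0.5,24.5)→(4.5,6)  cross = 0.5·6 − 4.5·24.5 = -107.2500; (r_i+r_j)·cross = 5·-107.2500 = -536.2500
edge 1: (4.5,6)→(10,6.5)  cross = 4.5·6.5 − 10·6 = -30.7500; (r_i+r_j)·cross = 14.5·-30.7500 = -445.8750
edge 2: (10,6.5)→(15.5,7.5)  cross = 10·7.5 − 15.5·6.5 = -25.7500; (r_i+r_j)·cross = 25.5·-25.7500 = -656.6250
edge 3: (15.5,7.5)→(16,16)  cross = 15.5·16 − 16·7.5 = 128.0000; (r_i+r_j)·cross = 31.5·128.0000 = 4032.0000
edge 4: (16,16)→(15,39)  cross = 16·39 − 15·16 = 384.0000; (r_i+r_j)·cross = 31·384.0000 = 11904.0000
edge 5: (15,39)→(11,40)  cross = 15·40 − 11·39 = 171.0000; (r_i+r_j)·cross = 26·171.0000 = 4446.0000
edge 6: (11,40)→(0.5,24.5)  cross = 11·24.5 − 0.5·40 = 249.5000; (r_i+r_j)·cross = 11.5·249.5000 = 2869.2500
Σcross = 768.7500 → A = |Σcross|/2 = 384.3750 mm²
Σ(r_i+r_j)·cross = 21612.5000 → first moment M = |Σ|/6 = 3602.0833
R_c = M/A = 3602.0833/384.3750 = 9.3713 mm
θ = 229° = 3.996804 rad
V = θ·R_c·A = 3.996804·9.3713·384.3750 = 14396.821 mm³

Volume = 14396.821 mm³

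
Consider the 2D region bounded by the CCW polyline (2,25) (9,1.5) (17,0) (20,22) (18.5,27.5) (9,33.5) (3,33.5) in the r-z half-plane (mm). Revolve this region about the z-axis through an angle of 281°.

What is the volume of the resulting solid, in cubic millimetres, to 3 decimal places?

Profile (r,z), 7 vertices: (2,25) (9,1.5) (17,0) (20,22) (18.5,27.5) (9,33.5) (3,33.5)
edge 0: (2,25)→(9,1.5)  cross = 2·1.5 − 9·25 = -222.0000; (r_i+r_j)·cross = 11·-222.0000 = -2442.0000
edge 1: (9,1.5)→(17,0)  cross = 9·0 − 17·1.5 = -25.5000; (r_i+r_j)·cross = 26·-25.5000 = -663.0000
edge 2: (17,0)→(20,22)  cross = 17·22 − 20·0 = 374.0000; (r_i+r_j)·cross = 37·374.0000 = 13838.0000
edge 3: (20,22)→(18.5,27.5)  cross = 20·27.5 − 18.5·22 = 143.0000; (r_i+r_j)·cross = 38.5·143.0000 = 5505.5000
edge 4: (18.5,27.5)→(9,33.5)  cross = 18.5·33.5 − 9·27.5 = 372.2500; (r_i+r_j)·cross = 27.5·372.2500 = 10236.8750
edge 5: (9,33.5)→(3,33.5)  cross = 9·33.5 − 3·33.5 = 201.0000; (r_i+r_j)·cross = 12·201.0000 = 2412.0000
edge 6: (3,33.5)→(2,25)  cross = 3·25 − 2·33.5 = 8.0000; (r_i+r_j)·cross = 5·8.0000 = 40.0000
Σcross = 850.7500 → A = |Σcross|/2 = 425.3750 mm²
Σ(r_i+r_j)·cross = 28927.3750 → first moment M = |Σ|/6 = 4821.2292
R_c = M/A = 4821.2292/425.3750 = 11.3341 mm
θ = 281° = 4.904375 rad
V = θ·R_c·A = 4.904375·11.3341·425.3750 = 23645.117 mm³

Volume = 23645.117 mm³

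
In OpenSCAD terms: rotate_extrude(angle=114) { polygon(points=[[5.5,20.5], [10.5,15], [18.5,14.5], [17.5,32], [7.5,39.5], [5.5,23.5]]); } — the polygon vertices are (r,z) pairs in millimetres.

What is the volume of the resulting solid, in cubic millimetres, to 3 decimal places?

Profile (r,z), 6 vertices: (5.5,20.5) (10.5,15) (18.5,14.5) (17.5,32) (7.5,39.5) (5.5,23.5)
edge 0: (5.5,20.5)→(10.5,15)  cross = 5.5·15 − 10.5·20.5 = -132.7500; (r_i+r_j)·cross = 16·-132.7500 = -2124.0000
edge 1: (10.5,15)→(18.5,14.5)  cross = 10.5·14.5 − 18.5·15 = -125.2500; (r_i+r_j)·cross = 29·-125.2500 = -3632.2500
edge 2: (18.5,14.5)→(17.5,32)  cross = 18.5·32 − 17.5·14.5 = 338.2500; (r_i+r_j)·cross = 36·338.2500 = 12177.0000
edge 3: (17.5,32)→(7.5,39.5)  cross = 17.5·39.5 − 7.5·32 = 451.2500; (r_i+r_j)·cross = 25·451.2500 = 11281.2500
edge 4: (7.5,39.5)→(5.5,23.5)  cross = 7.5·23.5 − 5.5·39.5 = -41.0000; (r_i+r_j)·cross = 13·-41.0000 = -533.0000
edge 5: (5.5,23.5)→(5.5,20.5)  cross = 5.5·20.5 − 5.5·23.5 = -16.5000; (r_i+r_j)·cross = 11·-16.5000 = -181.5000
Σcross = 474.0000 → A = |Σcross|/2 = 237.0000 mm²
Σ(r_i+r_j)·cross = 16987.5000 → first moment M = |Σ|/6 = 2831.2500
R_c = M/A = 2831.2500/237.0000 = 11.9462 mm
θ = 114° = 1.989675 rad
V = θ·R_c·A = 1.989675·11.9462·237.0000 = 5633.268 mm³

Volume = 5633.268 mm³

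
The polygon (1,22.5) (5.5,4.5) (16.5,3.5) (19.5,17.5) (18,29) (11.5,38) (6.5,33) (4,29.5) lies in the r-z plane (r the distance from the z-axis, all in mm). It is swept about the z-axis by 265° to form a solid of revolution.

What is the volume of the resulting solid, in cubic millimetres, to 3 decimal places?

Profile (r,z), 8 vertices: (1,22.5) (5.5,4.5) (16.5,3.5) (19.5,17.5) (18,29) (11.5,38) (6.5,33) (4,29.5)
edge 0: (1,22.5)→(5.5,4.5)  cross = 1·4.5 − 5.5·22.5 = -119.2500; (r_i+r_j)·cross = 6.5·-119.2500 = -775.1250
edge 1: (5.5,4.5)→(16.5,3.5)  cross = 5.5·3.5 − 16.5·4.5 = -55.0000; (r_i+r_j)·cross = 22·-55.0000 = -1210.0000
edge 2: (16.5,3.5)→(19.5,17.5)  cross = 16.5·17.5 − 19.5·3.5 = 220.5000; (r_i+r_j)·cross = 36·220.5000 = 7938.0000
edge 3: (19.5,17.5)→(18,29)  cross = 19.5·29 − 18·17.5 = 250.5000; (r_i+r_j)·cross = 37.5·250.5000 = 9393.7500
edge 4: (18,29)→(11.5,38)  cross = 18·38 − 11.5·29 = 350.5000; (r_i+r_j)·cross = 29.5·350.5000 = 10339.7500
edge 5: (11.5,38)→(6.5,33)  cross = 11.5·33 − 6.5·38 = 132.5000; (r_i+r_j)·cross = 18·132.5000 = 2385.0000
edge 6: (6.5,33)→(4,29.5)  cross = 6.5·29.5 − 4·33 = 59.7500; (r_i+r_j)·cross = 10.5·59.7500 = 627.3750
edge 7: (4,29.5)→(1,22.5)  cross = 4·22.5 − 1·29.5 = 60.5000; (r_i+r_j)·cross = 5·60.5000 = 302.5000
Σcross = 900.0000 → A = |Σcross|/2 = 450.0000 mm²
Σ(r_i+r_j)·cross = 29001.2500 → first moment M = |Σ|/6 = 4833.5417
R_c = M/A = 4833.5417/450.0000 = 10.7412 mm
θ = 265° = 4.625123 rad
V = θ·R_c·A = 4.625123·10.7412·450.0000 = 22355.722 mm³

Volume = 22355.722 mm³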